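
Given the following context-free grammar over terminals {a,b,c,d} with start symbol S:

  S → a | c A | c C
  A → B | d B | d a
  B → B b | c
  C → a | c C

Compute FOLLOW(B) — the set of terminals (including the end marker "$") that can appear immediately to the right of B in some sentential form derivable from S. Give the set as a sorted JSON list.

FIRST sets, iterate to fixpoint:
round 1:
  A via A→d B: +{d}
  B via B→c: +{c}
  C via C→a: +{a}
  C via C→c C: +{c}
  S via S→a: +{a}
  S via S→c A: +{c}
  S: {a,c}  A: {d}  B: {c}  C: {a,c}
round 2:
  A via A→B: +{c}
  S: {a,c}  A: {c,d}  B: {c}  C: {a,c}
round 3: (stable)
  S: {a,c}  A: {c,d}  B: {c}  C: {a,c}

FOLLOW sets:
seed FOLLOW(S) with $
iter 1:
  B→B b: FOLLOW(B) ⊇ FIRST(b) = {b}; new: +{b}
  S→c A: FOLLOW(A) ⊇ FOLLOW(S) ⊇ {$}; new: +{$}
  S→c C: FOLLOW(C) ⊇ FOLLOW(S) ⊇ {$}; new: +{$}
  FOLLOW[S]={$}  FOLLOW[A]={$}  FOLLOW[B]={b}  FOLLOW[C]={$}
iter 2:
  A→B: FOLLOW(B) ⊇ FOLLOW(A) ⊇ {$}; new: +{$}
  FOLLOW[S]={$}  FOLLOW[A]={$}  FOLLOW[B]={$,b}  FOLLOW[C]={$}
iter 3: done
  FOLLOW[S]={$}  FOLLOW[A]={$}  FOLLOW[B]={$,b}  FOLLOW[C]={$}

FOLLOW(B) = ["$", "b"]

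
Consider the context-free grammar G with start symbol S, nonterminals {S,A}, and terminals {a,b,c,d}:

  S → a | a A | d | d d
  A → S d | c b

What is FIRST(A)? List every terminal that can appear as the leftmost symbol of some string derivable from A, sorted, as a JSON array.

FIRST sets, iterate to fixpoint:
round 1:
  A via A→c b: +{c}
  S via S→a: +{a}
  S via S→d: +{d}
  S: {a,d}  A: {c}
round 2:
  A via A→S d: +{a,d}
  S: {a,d}  A: {a,c,d}
round 3: done
  S: {a,d}  A: {a,c,d}

FIRST(A) = ["a", "c", "d"]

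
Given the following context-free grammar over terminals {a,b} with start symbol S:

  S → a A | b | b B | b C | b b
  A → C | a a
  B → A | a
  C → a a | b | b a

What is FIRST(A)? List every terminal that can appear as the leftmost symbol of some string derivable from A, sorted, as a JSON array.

FIRST sets, iterate to fixpoint:
[1]
  A via A→a a: +{a}
  B via B→A: +{a}
  C via C→a a: +{a}
  C via C→b: +{b}
  S via S→a A: +{a}
  S via S→b: +{b}
  S: {a,b}  A: {a}  B: {a}  C: {a,b}
[2]
  A via A→C: +{b}
  B via B→A: +{b}
  S: {a,b}  A: {a,b}  B: {a,b}  C: {a,b}
[3] — fixpoint
  S: {a,b}  A: {a,b}  B: {a,b}  C: {a,b}

FIRST(A) = ["a", "b"]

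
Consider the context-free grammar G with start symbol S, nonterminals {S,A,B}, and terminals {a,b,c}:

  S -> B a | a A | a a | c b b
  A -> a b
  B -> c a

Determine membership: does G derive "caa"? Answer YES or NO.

CNF form of G:
  S -> B T0 | T0 A | T0 T0 | T2 X3
  A -> T0 T1
  B -> T2 T0
  T0 -> a
  T1 -> b
  T2 -> c
  X3 -> T1 T1

CYK table (by increasing span):
  [0..0]={T2}  "c"  orig:{}
  [1..1]={T0}  "a"  orig:{}
  [2..2]={T0}  "a"  orig:{}
  [0..1]={B}  "ca"
  [1..2]={S}  "aa"
  [0..2]={S}  "caa"

S ∈ T[0,2] ⇒ YES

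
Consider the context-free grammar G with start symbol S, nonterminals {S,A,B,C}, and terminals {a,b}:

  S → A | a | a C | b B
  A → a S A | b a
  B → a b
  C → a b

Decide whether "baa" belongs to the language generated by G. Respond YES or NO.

Convert to CNF:
  S -> T0 C | T0 X3 | T1 B | T1 T0 | a
  A -> T0 X2 | T1 T0
  B -> T0 T1
  C -> T0 T1
  T0 -> a
  T1 -> b
  X2 -> S A
  X3 -> S A

Fill CYK table bottom-up:
  T[0,0] 'b' = {T1}  orig:{}
  T[1,1] 'a' = {S,T0}  orig:{S}
  T[2,2] 'a' = {S,T0}  orig:{S}
  T[0,1] 'ba' = {A,S}
  T[1,2] 'aa' = ∅
  T[0,2] 'baa' = ∅

S ∉ T[0,2] ⇒ NO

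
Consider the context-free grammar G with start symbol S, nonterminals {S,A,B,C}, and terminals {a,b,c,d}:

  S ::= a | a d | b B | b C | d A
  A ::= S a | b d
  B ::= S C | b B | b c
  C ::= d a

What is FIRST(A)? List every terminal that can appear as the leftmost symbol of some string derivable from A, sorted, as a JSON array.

Compute FIRST by fixpoint:
round 1:
  A via A→b d: +{b}
  B via B→b B: +{b}
  C via C→d a: +{d}
  S via S→a: +{a}
  S via S→b B: +{b}
  S via S→d A: +{d}
  FIRST[S]={a,b,d}  FIRST[A]={b}  FIRST[B]={b}  FIRST[C]={d}
round 2:
  A via A→S a: +{a,d}
  B via B→S C: +{a,d}
  FIRST[S]={a,b,d}  FIRST[A]={a,b,d}  FIRST[B]={a,b,d}  FIRST[C]={d}
round 3: — fixpoint
  FIRST[S]={a,b,d}  FIRST[A]={a,b,d}  FIRST[B]={a,b,d}  FIRST[C]={d}

FIRST(A) = ["a", "b", "d"]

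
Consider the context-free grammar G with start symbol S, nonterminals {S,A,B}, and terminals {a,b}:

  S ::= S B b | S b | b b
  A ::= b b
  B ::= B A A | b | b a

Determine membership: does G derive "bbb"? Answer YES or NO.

CNF form of G:
  S -> S T0 | S X3 | T0 T0
  A -> T0 T0
  B -> B X2 | T0 T1 | b
  T0 -> b
  T1 -> a
  X2 -> A A
  X3 -> B T0

CYK table (by increasing span):
  T[0,0] 'b' = {B,T0}  orig:{B}
  T[1,1] 'b' = {B,T0}  orig:{B}
  T[2,2] 'b' = {B,T0}  orig:{B}
  T[0,1] 'bb' = {A,S,X3}  orig:{A,S}
  T[1,2] 'bb' = {A,S,X3}  orig:{A,S}
  T[0,2] 'bbb' = {S}

S ∈ T[0,2] ⇒ YES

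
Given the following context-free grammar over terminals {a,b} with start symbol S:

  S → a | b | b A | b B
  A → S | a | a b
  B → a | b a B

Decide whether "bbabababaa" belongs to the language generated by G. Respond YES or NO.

CNF form of G:
  S -> T1 A | T1 B | a | b
  A -> T0 T1 | T1 A | T1 B | a | b
  B -> T1 X2 | a
  T0 -> a
  T1 -> b
  X2 -> T0 B

CYK table (by increasing span):
  T[0,0] 'b' = {A,S,T1}  orig:{A,S}
  T[1,1] 'b' = {A,S,T1}  orig:{A,S}
  T[2,2] 'a' = {A,B,S,T0}  orig:{A,B,S}
  T[3,3] 'b' = {A,S,T1}  orig:{A,S}
  T[4,4] 'a' = {A,B,S,T0}  orig:{A,B,S}
  T[5,5] 'b' = {A,S,T1}  orig:{A,S}
  T[6,6] 'a' = {A,B,S,T0}  orig:{A,B,S}
  T[7,7] 'b' = {A,S,T1}  orig:{A,S}
  T[8,8] 'a' = {A,B,S,T0}  orig:{A,B,S}
  T[9,9] 'a' = {A,B,S,T0}  orig:{A,B,S}
  T[0,1] 'bb' = {A,S}
  T[1,2] 'ba' = {A,S}
  T[2,3] 'ab' = {A}
  T[3,4] 'ba' = {A,S}
  T[4,5] 'ab' = {A}
  T[5,6] 'ba' = {A,S}
  T[6,7] 'ab' = {A}
  T[7,8] 'ba' = {A,S}
  T[8,9] 'aa' = {X2}  orig:{}
  T[0,2] 'bba' = {A,S}
  T[1,3] 'bab' = {A,S}
  T[2,4] 'aba' = ∅
  T[3,5] 'bab' = {A,S}
  T[4,6] 'aba' = ∅
  T[5,7] 'bab' = {A,S}
  T[6,8] 'aba' = ∅
  T[7,9] 'baa' = {B}
  T[0,3] 'bbab' = {A,S}
  T[1,4] 'baba' = ∅
  T[2,5] 'abab' = ∅
  T[3,6] 'baba' = ∅
  T[4,7] 'abab' = ∅
  T[5,8] 'baba' = ∅
  T[6,9] 'abaa' = {X2}  orig:{}
  T[0,4] 'bbaba' = ∅
  T[1,5] 'babab' = ∅
  T[2,6] 'ababa' = ∅
  T[3,7] 'babab' = ∅
  T[4,8] 'ababa' = ∅
  T[5,9] 'babaa' = {B}
  T[0,5] 'bbabab' = ∅
  T[1,6] 'bababa' = ∅
  T[2,7] 'ababab' = ∅
  T[3,8] 'bababa' = ∅
  T[4,9] 'ababaa' = {X2}  orig:{}
  T[0,6] 'bbababa' = ∅
  T[1,7] 'bababab' = ∅
  T[2,8] 'abababa' = ∅
  T[3,9] 'bababaa' = {B}
  T[0,7] 'bbababab' = ∅
  T[1,8] 'babababa' = ∅
  T[2,9] 'abababaa' = {X2}  orig:{}
  T[0,8] 'bbabababa' = ∅
  T[1,9] 'babababaa' = {B}
  T[0,9] 'bbabababaa' = {A,S}

S ∈ T[0,9] ⇒ YES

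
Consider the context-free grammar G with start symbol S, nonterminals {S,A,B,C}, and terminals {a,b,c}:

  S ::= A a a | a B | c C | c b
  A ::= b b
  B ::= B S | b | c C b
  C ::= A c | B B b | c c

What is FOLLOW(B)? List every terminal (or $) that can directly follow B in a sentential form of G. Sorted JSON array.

Compute FIRST by fixpoint:
[1]
  A via A→b b: +{b}
  B via B→b: +{b}
  B via B→c C b: +{c}
  C via C→A c: +{b}
  C via C→B B b: +{c}
  S via S→A a a: +{b}
  S via S→a B: +{a}
  S via S→c C: +{c}
  FIRST[S]={a,b,c}  FIRST[A]={b}  FIRST[B]={b,c}  FIRST[C]={b,c}
[2] (stable)
  FIRST[S]={a,b,c}  FIRST[A]={b}  FIRST[B]={b,c}  FIRST[C]={b,c}

FOLLOW sets:
initialize: $ ∈ FOLLOW(S)
iter 1:
  B→B S: FOLLOW(B) ⊇ FIRST(S) = {a,b,c}; new: +{a,b,c}
  B→B S: FOLLOW(S) ⊇ FOLLOW(B) ⊇ {a,b,c}; new: +{a,b,c}
  B→c C b: FOLLOW(C) ⊇ FIRST(b) = {b}; new: +{b}
  C→A c: FOLLOW(A) ⊇ FIRST(c) = {c}; new: +{c}
  S→A a a: FOLLOW(A) ⊇ FIRST(a) = {a}; new: +{a}
  S→a B: FOLLOW(B) ⊇ FOLLOW(S) ⊇ {$,a,b,c}; new: +{$}
  S→c C: FOLLOW(C) ⊇ FOLLOW(S) ⊇ {$,a,b,c}; new: +{$,a,c}
  FOLLOW[S]={$,a,b,c}  FOLLOW[A]={a,c}  FOLLOW[B]={$,a,b,c}  FOLLOW[C]={$,a,b,c}
iter 2: — fixpoint
  FOLLOW[S]={$,a,b,c}  FOLLOW[A]={a,c}  FOLLOW[B]={$,a,b,c}  FOLLOW[C]={$,a,b,c}

FOLLOW(B) = ["$", "a", "b", "c"]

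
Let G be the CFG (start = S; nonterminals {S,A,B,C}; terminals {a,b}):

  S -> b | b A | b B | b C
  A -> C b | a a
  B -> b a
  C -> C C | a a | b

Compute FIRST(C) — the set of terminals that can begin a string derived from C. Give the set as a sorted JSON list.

FIRST iteration:
round 1:
  A via A→a a: +{a}
  B via B→b a: +{b}
  C via C→a a: +{a}
  C via C→b: +{b}
  S via S→b: +{b}
  FIRST(S)={b}  FIRST(A)={a}  FIRST(B)={b}  FIRST(C)={a,b}
round 2:
  A via A→C b: +{b}
  FIRST(S)={b}  FIRST(A)={a,b}  FIRST(B)={b}  FIRST(C)={a,b}
round 3: (stable)
  FIRST(S)={b}  FIRST(A)={a,b}  FIRST(B)={b}  FIRST(C)={a,b}

FIRST(C) = ["a", "b"]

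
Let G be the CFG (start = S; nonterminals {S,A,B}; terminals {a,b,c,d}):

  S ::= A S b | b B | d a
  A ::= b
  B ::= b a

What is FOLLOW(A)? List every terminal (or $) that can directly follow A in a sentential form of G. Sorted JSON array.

FIRST sets, iterate to fixpoint:
[1]
  A via A→b: +{b}
  B via B→b a: +{b}
  S via S→A S b: +{b}
  S via S→d a: +{d}
  FIRST[S]={b,d}  FIRST[A]={b}  FIRST[B]={b}
[2] — fixpoint
  FIRST[S]={b,d}  FIRST[A]={b}  FIRST[B]={b}

Compute FOLLOW by fixpoint:
FOLLOW(S) := {$}
[1]
  S→A S b: FOLLOW(A) ⊇ FIRST(S) = {b,d}; new: +{b,d}
  S→A S b: FOLLOW(S) ⊇ FIRST(b) = {b}; new: +{b}
  S→b B: FOLLOW(B) ⊇ FOLLOW(S) ⊇ {$,b}; new: +{$,b}
  FOLLOW(S)={$,b}  FOLLOW(A)={b,d}  FOLLOW(B)={$,b}
[2] (no change)
  FOLLOW(S)={$,b}  FOLLOW(A)={b,d}  FOLLOW(B)={$,b}

FOLLOW(A) = ["b", "d"]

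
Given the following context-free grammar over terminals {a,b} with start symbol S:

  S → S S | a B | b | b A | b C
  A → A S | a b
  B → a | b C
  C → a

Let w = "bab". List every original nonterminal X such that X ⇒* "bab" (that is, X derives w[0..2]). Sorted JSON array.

Convert to CNF:
  S -> S S | T0 B | T1 A | T1 C | b
  A -> A S | T0 T1
  B -> T1 C | a
  C -> a
  T0 -> a
  T1 -> b

CYK fill (cells [i..j] with 0 ≤ i ≤ j ≤ 2 only):
  cell(0,0) b: {S,T1}  orig:{S}
  cell(1,1) a: {B,C,T0}  orig:{B,C}
  cell(2,2) b: {S,T1}  orig:{S}
  cell(0,1) ba: {B,S}
  cell(1,2) ab: {A}
  cell(0,2) bab: {S}

Original NTs in T[0,2] deriving "bab": ["S"]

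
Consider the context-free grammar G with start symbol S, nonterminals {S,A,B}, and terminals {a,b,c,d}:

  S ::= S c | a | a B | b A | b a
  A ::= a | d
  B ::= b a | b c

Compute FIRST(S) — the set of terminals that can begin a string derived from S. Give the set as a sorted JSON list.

FIRST iteration:
iter 1:
  A via A→a: +{a}
  A via A→d: +{d}
  B via B→b a: +{b}
  S via S→a: +{a}
  S via S→b A: +{b}
  FIRST(S)={a,b}  FIRST(A)={a,d}  FIRST(B)={b}
iter 2: — fixpoint
  FIRST(S)={a,b}  FIRST(A)={a,d}  FIRST(B)={b}

FIRST(S) = ["a", "b"]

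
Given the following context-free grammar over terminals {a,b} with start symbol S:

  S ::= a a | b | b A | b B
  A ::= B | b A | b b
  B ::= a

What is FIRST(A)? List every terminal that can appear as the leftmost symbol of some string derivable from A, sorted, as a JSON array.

Compute FIRST by fixpoint:
[1]
  A via A→b A: +{b}
  B via B→a: +{a}
  S via S→a a: +{a}
  S via S→b: +{b}
  FIRST[S]={a,b}  FIRST[A]={b}  FIRST[B]={a}
[2]
  A via A→B: +{a}
  FIRST[S]={a,b}  FIRST[A]={a,b}  FIRST[B]={a}
[3] — fixpoint
  FIRST[S]={a,b}  FIRST[A]={a,b}  FIRST[B]={a}

FIRST(A) = ["a", "b"]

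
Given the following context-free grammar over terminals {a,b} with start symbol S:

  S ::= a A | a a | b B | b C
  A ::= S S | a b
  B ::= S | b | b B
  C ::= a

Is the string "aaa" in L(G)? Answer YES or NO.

CNF form of G:
  S -> T0 A | T0 T0 | T1 B | T1 C
  A -> S S | T0 T1
  B -> T0 A | T0 T0 | T1 B | T1 C | b
  C -> a
  T0 -> a
  T1 -> b

Fill CYK table bottom-up:
  T[0,0] 'a' = {C,T0}  orig:{C}
  T[1,1] 'a' = {C,T0}  orig:{C}
  T[2,2] 'a' = {C,T0}  orig:{C}
  T[0,1] 'aa' = {B,S}
  T[1,2] 'aa' = {B,S}
  T[0,2] 'aaa' = ∅

S ∉ T[0,2] ⇒ NO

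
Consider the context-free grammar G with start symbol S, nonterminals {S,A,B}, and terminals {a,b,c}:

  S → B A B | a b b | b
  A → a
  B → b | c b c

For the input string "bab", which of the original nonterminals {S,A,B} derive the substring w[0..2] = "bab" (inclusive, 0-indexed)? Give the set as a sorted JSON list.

Convert to CNF:
  S -> B X4 | T2 X5 | b
  A -> a
  B -> T0 X3 | b
  T0 -> c
  T1 -> b
  T2 -> a
  X3 -> T1 T0
  X4 -> A B
  X5 -> T1 T1

CYK fill — only the sub-triangle for w[0..2]:
  T[0,0] 'b' = {B,S,T1}  orig:{B,S}
  T[1,1] 'a' = {A,T2}  orig:{A}
  T[2,2] 'b' = {B,S,T1}  orig:{B,S}
  T[0,1] 'ba' = ∅
  T[1,2] 'ab' = {X4}  orig:{}
  T[0,2] 'bab' = {S}

Original NTs in T[0,2] deriving "bab": ["S"]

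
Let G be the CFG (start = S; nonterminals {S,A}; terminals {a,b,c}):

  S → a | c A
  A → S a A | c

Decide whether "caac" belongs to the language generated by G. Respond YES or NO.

CNF form of G:
  S -> T1 A | a
  A -> S X2 | c
  T0 -> a
  T1 -> c
  X2 -> T0 A

CYK fill:
  [0..0]={A,T1}  "c"  orig:{A}
  [1..1]={S,T0}  "a"  orig:{S}
  [2..2]={S,T0}  "a"  orig:{S}
  [3..3]={A,T1}  "c"  orig:{A}
  [0..1]=∅  "ca"
  [1..2]=∅  "aa"
  [2..3]={X2}  "ac"  orig:{}
  [0..2]=∅  "caa"
  [1..3]={A}  "aac"
  [0..3]={S}  "caac"

S ∈ T[0,3] ⇒ YES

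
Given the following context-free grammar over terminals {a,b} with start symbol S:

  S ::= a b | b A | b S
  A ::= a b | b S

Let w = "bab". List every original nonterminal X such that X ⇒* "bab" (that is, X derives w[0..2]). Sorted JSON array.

CNF form of G:
  S -> T0 T1 | T1 A | T1 S
  A -> T0 T1 | T1 S
  T0 -> a
  T1 -> b

CYK table (by increasing span), restricted to cells inside w[0..2]:
  cell(0,0) b: {T1}  orig:{}
  cell(1,1) a: {T0}  orig:{}
  cell(2,2) b: {T1}  orig:{}
  cell(0,1) ba: ∅
  cell(1,2) ab: {A,S}
  cell(0,2) bab: {A,S}

Original NTs in T[0,2] deriving "bab": ["A", "S"]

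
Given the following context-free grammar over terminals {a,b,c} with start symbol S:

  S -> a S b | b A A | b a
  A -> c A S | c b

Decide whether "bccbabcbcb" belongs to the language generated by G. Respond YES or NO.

Convert to CNF:
  S -> T1 T2 | T1 X5 | T2 X4
  A -> T0 T1 | T0 X3
  T0 -> c
  T1 -> b
  T2 -> a
  X3 -> A S
  X4 -> S T1
  X5 -> A A

Fill CYK table bottom-up:
  [0..0]={T1}  "b"  orig:{}
  [1..1]={T0}  "c"  orig:{}
  [2..2]={T0}  "c"  orig:{}
  [3..3]={T1}  "b"  orig:{}
  [4..4]={T2}  "a"  orig:{}
  [5..5]={T1}  "b"  orig:{}
  [6..6]={T0}  "c"  orig:{}
  [7..7]={T1}  "b"  orig:{}
  [8..8]={T0}  "c"  orig:{}
  [9..9]={T1}  "b"  orig:{}
  [0..1]=∅  "bc"
  [1..2]=∅  "cc"
  [2..3]={A}  "cb"
  [3..4]={S}  "ba"
  [4..5]=∅  "ab"
  [5..6]=∅  "bc"
  [6..7]={A}  "cb"
  [7..8]=∅  "bc"
  [8..9]={A}  "cb"
  [0..2]=∅  "bcc"
  [1..3]=∅  "ccb"
  [2..4]=∅  "cba"
  [3..5]={X4}  "bab"  orig:{}
  [4..6]=∅  "abc"
  [5..7]=∅  "bcb"
  [6..8]=∅  "cbc"
  [7..9]=∅  "bcb"
  [0..3]=∅  "bccb"
  [1..4]=∅  "ccba"
  [2..5]=∅  "cbab"
  [3..6]=∅  "babc"
  [4..7]=∅  "abcb"
  [5..8]=∅  "bcbc"
  [6..9]={X5}  "cbcb"  orig:{}
  [0..4]=∅  "bccba"
  [1..5]=∅  "ccbab"
  [2..6]=∅  "cbabc"
  [3..7]=∅  "babcb"
  [4..8]=∅  "abcbc"
  [5..9]={S}  "bcbcb"
  [0..5]=∅  "bccbab"
  [1..6]=∅  "ccbabc"
  [2..7]=∅  "cbabcb"
  [3..8]=∅  "babcbc"
  [4..9]=∅  "abcbcb"
  [0..6]=∅  "bccbabc"
  [1..7]=∅  "ccbabcb"
  [2..8]=∅  "cbabcbc"
  [3..9]=∅  "babcbcb"
  [0..7]=∅  "bccbabcb"
  [1..8]=∅  "ccbabcbc"
  [2..9]=∅  "cbabcbcb"
  [0..8]=∅  "bccbabcbc"
  [1..9]=∅  "ccbabcbcb"
  [0..9]=∅  "bccbabcbcb"

S ∉ T[0,9] ⇒ NO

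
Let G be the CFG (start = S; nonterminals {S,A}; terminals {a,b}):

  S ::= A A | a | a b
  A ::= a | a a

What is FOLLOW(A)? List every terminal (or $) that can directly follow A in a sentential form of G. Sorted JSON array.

Compute FIRST by fixpoint:
[1]
  A via A→a: +{a}
  S via S→A A: +{a}
  S: {a}  A: {a}
[2] — fixpoint
  S: {a}  A: {a}

Compute FOLLOW by fixpoint:
FOLLOW(S) := {$}
iter 1:
  S→A A: FOLLOW(A) ⊇ FIRST(A) = {a}; new: +{a}
  S→A A: FOLLOW(A) ⊇ FOLLOW(S) ⊇ {$}; new: +{$}
  S: {$}  A: {$,a}
iter 2: — fixpoint
  S: {$}  A: {$,a}

FOLLOW(A) = ["$", "a"]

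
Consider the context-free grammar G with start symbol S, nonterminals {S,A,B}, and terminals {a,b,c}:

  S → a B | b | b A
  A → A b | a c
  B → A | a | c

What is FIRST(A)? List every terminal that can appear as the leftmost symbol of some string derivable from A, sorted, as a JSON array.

FIRST iteration:
[1]
  A via A→a c: +{a}
  B via B→A: +{a}
  B via B→c: +{c}
  S via S→a B: +{a}
  S via S→b: +{b}
  S: {a,b}  A: {a}  B: {a,c}
[2] (no change)
  S: {a,b}  A: {a}  B: {a,c}

FIRST(A) = ["a"]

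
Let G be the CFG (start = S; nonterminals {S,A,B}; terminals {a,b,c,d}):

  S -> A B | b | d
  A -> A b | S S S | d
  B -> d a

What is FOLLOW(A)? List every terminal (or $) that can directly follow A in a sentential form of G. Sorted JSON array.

FIRST sets, iterate to fixpoint:
iter 1:
  A via A→d: +{d}
  B via B→d a: +{d}
  S via S→A B: +{d}
  S via S→b: +{b}
  FIRST(S)={b,d}  FIRST(A)={d}  FIRST(B)={d}
iter 2:
  A via A→S S S: +{b}
  FIRST(S)={b,d}  FIRST(A)={b,d}  FIRST(B)={d}
iter 3: — fixpoint
  FIRST(S)={b,d}  FIRST(A)={b,d}  FIRST(B)={d}

Compute FOLLOW by fixpoint:
FOLLOW(S) := {$}
[1]
  A→A b: FOLLOW(A) ⊇ FIRST(b) = {b}; new: +{b}
  A→S S S: FOLLOW(S) ⊇ FIRST(S) = {b,d}; new: +{b,d}
  S→A B: FOLLOW(A) ⊇ FIRST(B) = {d}; new: +{d}
  S→A B: FOLLOW(B) ⊇ FOLLOW(S) ⊇ {$,b,d}; new: +{$,b,d}
  S: {$,b,d}  A: {b,d}  B: {$,b,d}
[2] — fixpoint
  S: {$,b,d}  A: {b,d}  B: {$,b,d}

FOLLOW(A) = ["b", "d"]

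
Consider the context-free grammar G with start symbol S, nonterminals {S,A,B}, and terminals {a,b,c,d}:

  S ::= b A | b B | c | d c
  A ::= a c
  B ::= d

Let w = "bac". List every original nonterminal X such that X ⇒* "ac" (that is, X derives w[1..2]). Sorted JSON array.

Convert to CNF:
  S -> T2 A | T2 B | T3 T1 | c
  A -> T0 T1
  B -> d
  T0 -> a
  T1 -> c
  T2 -> b
  T3 -> d

Fill CYK table bottom-up, restricted to cells inside w[1..2]:
  [1..1]={T0}  "a"  orig:{}
  [2..2]={S,T1}  "c"  orig:{S}
  [1..2]={A}  "ac"

Original NTs in T[1,2] deriving "ac": ["A"]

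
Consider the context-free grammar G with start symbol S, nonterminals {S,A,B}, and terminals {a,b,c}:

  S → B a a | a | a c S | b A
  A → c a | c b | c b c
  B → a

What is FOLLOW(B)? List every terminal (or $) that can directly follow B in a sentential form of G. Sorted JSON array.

FIRST iteration:
pass 1:
  A via A→c a: +{c}
  B via B→a: +{a}
  S via S→B a a: +{a}
  S via S→b A: +{b}
  FIRST(S)={a,b}  FIRST(A)={c}  FIRST(B)={a}
pass 2: — fixpoint
  FIRST(S)={a,b}  FIRST(A)={c}  FIRST(B)={a}

FOLLOW iteration:
FOLLOW(S) := {$}
pass 1:
  S→B a a: FOLLOW(B) ⊇ FIRST(a) = {a}; new: +{a}
  S→b A: FOLLOW(A) ⊇ FOLLOW(S) ⊇ {$}; new: +{$}
  S: {$}  A: {$}  B: {a}
pass 2: — fixpoint
  S: {$}  A: {$}  B: {a}

FOLLOW(B) = ["a"]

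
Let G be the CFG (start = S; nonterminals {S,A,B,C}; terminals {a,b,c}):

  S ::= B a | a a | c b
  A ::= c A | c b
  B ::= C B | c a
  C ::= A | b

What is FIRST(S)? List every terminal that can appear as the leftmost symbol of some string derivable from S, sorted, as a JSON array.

FIRST iteration:
round 1:
  A via A→c A: +{c}
  B via B→c a: +{c}
  C via C→A: +{c}
  C via C→b: +{b}
  S via S→B a: +{c}
  S via S→a a: +{a}
  FIRST[S]={a,c}  FIRST[A]={c}  FIRST[B]={c}  FIRST[C]={b,c}
round 2:
  B via B→C B: +{b}
  S via S→B a: +{b}
  FIRST[S]={a,b,c}  FIRST[A]={c}  FIRST[B]={b,c}  FIRST[C]={b,c}
round 3: done
  FIRST[S]={a,b,c}  FIRST[A]={c}  FIRST[B]={b,c}  FIRST[C]={b,c}

FIRST(S) = ["a", "b", "c"]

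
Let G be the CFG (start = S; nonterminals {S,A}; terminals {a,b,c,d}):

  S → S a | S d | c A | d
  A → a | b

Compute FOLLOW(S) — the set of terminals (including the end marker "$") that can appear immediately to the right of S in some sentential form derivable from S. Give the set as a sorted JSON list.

FIRST iteration:
pass 1:
  A via A→a: +{a}
  A via A→b: +{b}
  S via S→c A: +{c}
  S via S→d: +{d}
  FIRST[S]={c,d}  FIRST[A]={a,b}
pass 2: (no change)
  FIRST[S]={c,d}  FIRST[A]={a,b}

Compute FOLLOW by fixpoint:
initialize: $ ∈ FOLLOW(S)
[1]
  S→S a: FOLLOW(S) ⊇ FIRST(a) = {a}; new: +{a}
  S→S d: FOLLOW(S) ⊇ FIRST(d) = {d}; new: +{d}
  S→c A: FOLLOW(A) ⊇ FOLLOW(S) ⊇ {$,a,d}; new: +{$,a,d}
  FOLLOW(S)={$,a,d}  FOLLOW(A)={$,a,d}
[2] (no change)
  FOLLOW(S)={$,a,d}  FOLLOW(A)={$,a,d}

FOLLOW(S) = ["$", "a", "d"]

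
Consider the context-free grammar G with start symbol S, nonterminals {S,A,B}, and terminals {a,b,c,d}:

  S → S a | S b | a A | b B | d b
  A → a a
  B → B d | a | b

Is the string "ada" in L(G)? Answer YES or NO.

Convert to CNF:
  S -> S T0 | S T2 | T0 A | T1 T2 | T2 B
  A -> T0 T0
  B -> B T1 | a | b
  T0 -> a
  T1 -> d
  T2 -> b

Fill CYK table bottom-up:
  cell(0,0) a: {B,T0}  orig:{B}
  cell(1,1) d: {T1}  orig:{}
  cell(2,2) a: {B,T0}  orig:{B}
  cell(0,1) ad: {B}
  cell(1,2) da: ∅
  cell(0,2) ada: ∅

S ∉ T[0,2] ⇒ NO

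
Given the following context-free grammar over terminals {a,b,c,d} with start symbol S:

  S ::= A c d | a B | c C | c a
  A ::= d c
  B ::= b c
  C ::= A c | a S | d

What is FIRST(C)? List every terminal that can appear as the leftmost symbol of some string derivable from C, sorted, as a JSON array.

FIRST sets, iterate to fixpoint:
iter 1:
  A via A→d c: +{d}
  B via B→b c: +{b}
  C via C→A c: +{d}
  C via C→a S: +{a}
  S via S→A c d: +{d}
  S via S→a B: +{a}
  S via S→c C: +{c}
  S: {a,c,d}  A: {d}  B: {b}  C: {a,d}
iter 2: done
  S: {a,c,d}  A: {d}  B: {b}  C: {a,d}

FIRST(C) = ["a", "d"]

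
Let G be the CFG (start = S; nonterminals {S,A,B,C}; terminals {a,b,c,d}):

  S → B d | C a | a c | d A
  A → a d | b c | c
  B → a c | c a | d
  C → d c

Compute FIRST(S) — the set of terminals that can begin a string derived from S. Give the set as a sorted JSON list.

FIRST iteration:
pass 1:
  A via A→a d: +{a}
  A via A→b c: +{b}
  A via A→c: +{c}
  B via B→a c: +{a}
  B via B→c a: +{c}
  B via B→d: +{d}
  C via C→d c: +{d}
  S via S→B d: +{a,c,d}
  FIRST(S)={a,c,d}  FIRST(A)={a,b,c}  FIRST(B)={a,c,d}  FIRST(C)={d}
pass 2: — fixpoint
  FIRST(S)={a,c,d}  FIRST(A)={a,b,c}  FIRST(B)={a,c,d}  FIRST(C)={d}

FIRST(S) = ["a", "c", "d"]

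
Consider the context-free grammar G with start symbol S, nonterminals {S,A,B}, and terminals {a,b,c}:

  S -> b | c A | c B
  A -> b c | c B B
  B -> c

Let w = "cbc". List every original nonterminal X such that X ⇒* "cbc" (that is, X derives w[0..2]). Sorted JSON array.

CNF form of G:
  S -> T1 A | T1 B | b
  A -> T0 T1 | T1 X2
  B -> c
  T0 -> b
  T1 -> c
  X2 -> B B

CYK fill, restricted to cells inside w[0..2]:
  T[0,0] 'c' = {B,T1}  orig:{B}
  T[1,1] 'b' = {S,T0}  orig:{S}
  T[2,2] 'c' = {B,T1}  orig:{B}
  T[0,1] 'cb' = ∅
  T[1,2] 'bc' = {A}
  T[0,2] 'cbc' = {S}

Original NTs in T[0,2] deriving "cbc": ["S"]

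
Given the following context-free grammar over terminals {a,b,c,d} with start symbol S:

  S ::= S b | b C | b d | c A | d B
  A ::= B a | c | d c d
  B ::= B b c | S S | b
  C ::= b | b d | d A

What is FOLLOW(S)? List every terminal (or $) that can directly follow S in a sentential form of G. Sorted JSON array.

Compute FIRST by fixpoint:
iter 1:
  A via A→c: +{c}
  A via A→d c d: +{d}
  B via B→b: +{b}
  C via C→b: +{b}
  C via C→d A: +{d}
  S via S→b C: +{b}
  S via S→c A: +{c}
  S via S→d B: +{d}
  S: {b,c,d}  A: {c,d}  B: {b}  C: {b,d}
iter 2:
  A via A→B a: +{b}
  B via B→S S: +{c,d}
  S: {b,c,d}  A: {b,c,d}  B: {b,c,d}  C: {b,d}
iter 3: (no change)
  S: {b,c,d}  A: {b,c,d}  B: {b,c,d}  C: {b,d}

Compute FOLLOW by fixpoint:
initialize: $ ∈ FOLLOW(S)
round 1:
  A→B a: FOLLOW(B) ⊇ FIRST(a) = {a}; new: +{a}
  B→B b c: FOLLOW(B) ⊇ FIRST(b) = {b}; new: +{b}
  B→S S: FOLLOW(S) ⊇ FIRST(S) = {b,c,d}; new: +{b,c,d}
  B→S S: FOLLOW(S) ⊇ FOLLOW(B) ⊇ {a,b}; new: +{a}
  S→b C: FOLLOW(C) ⊇ FOLLOW(S) ⊇ {$,a,b,c,d}; new: +{$,a,b,c,d}
  S→c A: FOLLOW(A) ⊇ FOLLOW(S) ⊇ {$,a,b,c,d}; new: +{$,a,b,c,d}
  S→d B: FOLLOW(B) ⊇ FOLLOW(S) ⊇ {$,a,b,c,d}; new: +{$,c,d}
  FOLLOW[S]={$,a,b,c,d}  FOLLOW[A]={$,a,b,c,d}  FOLLOW[B]={$,a,b,c,d}  FOLLOW[C]={$,a,b,c,d}
round 2: (no change)
  FOLLOW[S]={$,a,b,c,d}  FOLLOW[A]={$,a,b,c,d}  FOLLOW[B]={$,a,b,c,d}  FOLLOW[C]={$,a,b,c,d}

FOLLOW(S) = ["$", "a", "b", "c", "d"]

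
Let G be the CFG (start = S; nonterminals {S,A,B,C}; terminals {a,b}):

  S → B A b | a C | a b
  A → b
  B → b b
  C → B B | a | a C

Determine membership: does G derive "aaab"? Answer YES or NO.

Convert to CNF:
  S -> B X2 | T1 C | T1 T0
  A -> b
  B -> T0 T0
  C -> B B | T1 C | a
  T0 -> b
  T1 -> a
  X2 -> A T0

Fill CYK table bottom-up:
  [0..0]={C,T1}  "a"  orig:{C}
  [1..1]={C,T1}  "a"  orig:{C}
  [2..2]={C,T1}  "a"  orig:{C}
  [3..3]={A,T0}  "b"  orig:{A}
  [0..1]={C,S}  "aa"
  [1..2]={C,S}  "aa"
  [2..3]={S}  "ab"
  [0..2]={C,S}  "aaa"
  [1..3]=∅  "aab"
  [0..3]=∅  "aaab"

S ∉ T[0,3] ⇒ NO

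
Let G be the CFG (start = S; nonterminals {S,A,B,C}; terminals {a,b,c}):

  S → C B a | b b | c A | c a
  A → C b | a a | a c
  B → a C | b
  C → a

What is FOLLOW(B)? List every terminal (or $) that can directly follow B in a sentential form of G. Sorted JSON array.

FIRST sets, iterate to fixpoint:
[1]
  A via A→a a: +{a}
  B via B→a C: +{a}
  B via B→b: +{b}
  C via C→a: +{a}
  S via S→C B a: +{a}
  S via S→b b: +{b}
  S via S→c A: +{c}
  FIRST(S)={a,b,c}  FIRST(A)={a}  FIRST(B)={a,b}  FIRST(C)={a}
[2] (stable)
  FIRST(S)={a,b,c}  FIRST(A)={a}  FIRST(B)={a,b}  FIRST(C)={a}

FOLLOW sets:
initialize: $ ∈ FOLLOW(S)
[1]
  A→C b: FOLLOW(C) ⊇ FIRST(b) = {b}; new: +{b}
  S→C B a: FOLLOW(C) ⊇ FIRST(B) = {a,b}; new: +{a}
  S→C B a: FOLLOW(B) ⊇ FIRST(a) = {a}; new: +{a}
  S→c A: FOLLOW(A) ⊇ FOLLOW(S) ⊇ {$}; new: +{$}
  FOLLOW[S]={$}  FOLLOW[A]={$}  FOLLOW[B]={a}  FOLLOW[C]={a,b}
[2] (stable)
  FOLLOW[S]={$}  FOLLOW[A]={$}  FOLLOW[B]={a}  FOLLOW[C]={a,b}

FOLLOW(B) = ["a"]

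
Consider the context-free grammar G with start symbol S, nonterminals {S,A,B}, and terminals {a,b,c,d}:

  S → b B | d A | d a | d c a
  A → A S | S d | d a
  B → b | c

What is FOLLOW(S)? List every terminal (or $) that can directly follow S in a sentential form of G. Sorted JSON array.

FIRST iteration:
iter 1:
  A via A→d a: +{d}
  B via B→b: +{b}
  B via B→c: +{c}
  S via S→b B: +{b}
  S via S→d A: +{d}
  FIRST(S)={b,d}  FIRST(A)={d}  FIRST(B)={b,c}
iter 2:
  A via A→S d: +{b}
  FIRST(S)={b,d}  FIRST(A)={b,d}  FIRST(B)={b,c}
iter 3: (no change)
  FIRST(S)={b,d}  FIRST(A)={b,d}  FIRST(B)={b,c}

FOLLOW sets:
FOLLOW(S) := {$}
pass 1:
  A→A S: FOLLOW(A) ⊇ FIRST(S) = {b,d}; new: +{b,d}
  A→A S: FOLLOW(S) ⊇ FOLLOW(A) ⊇ {b,d}; new: +{b,d}
  S→b B: FOLLOW(B) ⊇ FOLLOW(S) ⊇ {$,b,d}; new: +{$,b,d}
  S→d A: FOLLOW(A) ⊇ FOLLOW(S) ⊇ {$,b,d}; new: +{$}
  S: {$,b,d}  A: {$,b,d}  B: {$,b,d}
pass 2: done
  S: {$,b,d}  A: {$,b,d}  B: {$,b,d}

FOLLOW(S) = ["$", "b", "d"]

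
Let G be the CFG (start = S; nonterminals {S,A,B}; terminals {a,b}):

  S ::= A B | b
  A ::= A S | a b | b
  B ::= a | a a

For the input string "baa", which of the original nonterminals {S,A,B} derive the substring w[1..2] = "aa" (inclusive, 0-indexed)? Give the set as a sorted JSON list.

Convert to CNF:
  S -> A B | b
  A -> A S | T0 T1 | b
  B -> T0 T0 | a
  T0 -> a
  T1 -> b

Fill CYK table bottom-up — only the sub-triangle for w[1..2]:
  T[1,1] 'a' = {B,T0}  orig:{B}
  T[2,2] 'a' = {B,T0}  orig:{B}
  T[1,2] 'aa' = {B}

Original NTs in T[1,2] deriving "aa": ["B"]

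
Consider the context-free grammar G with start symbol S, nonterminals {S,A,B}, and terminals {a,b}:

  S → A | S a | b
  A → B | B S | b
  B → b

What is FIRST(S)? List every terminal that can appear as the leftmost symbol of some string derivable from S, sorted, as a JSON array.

FIRST sets, iterate to fixpoint:
pass 1:
  A via A→b: +{b}
  B via B→b: +{b}
  S via S→A: +{b}
  S: {b}  A: {b}  B: {b}
pass 2: (no change)
  S: {b}  A: {b}  B: {b}

FIRST(S) = ["b"]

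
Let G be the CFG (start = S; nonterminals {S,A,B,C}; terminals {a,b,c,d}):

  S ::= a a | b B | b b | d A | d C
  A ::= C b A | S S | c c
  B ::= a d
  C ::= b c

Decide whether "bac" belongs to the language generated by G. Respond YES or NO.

CNF form of G:
  S -> T0 B | T0 T0 | T2 T2 | T3 A | T3 C
  A -> C X4 | S S | T1 T1
  B -> T2 T3
  C -> T0 T1
  T0 -> b
  T1 -> c
  T2 -> a
  T3 -> d
  X4 -> T0 A

Fill CYK table bottom-up:
  T[0,0] 'b' = {T0}  orig:{}
  T[1,1] 'a' = {T2}  orig:{}
  T[2,2] 'c' = {T1}  orig:{}
  T[0,1] 'ba' = ∅
  T[1,2] 'ac' = ∅
  T[0,2] 'bac' = ∅

S ∉ T[0,2] ⇒ NO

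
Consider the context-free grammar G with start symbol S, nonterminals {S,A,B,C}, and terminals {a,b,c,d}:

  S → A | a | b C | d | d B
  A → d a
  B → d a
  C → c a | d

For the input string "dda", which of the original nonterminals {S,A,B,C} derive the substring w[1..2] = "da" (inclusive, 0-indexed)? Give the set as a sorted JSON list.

Convert to CNF:
  S -> T0 B | T0 T1 | T3 C | a | d
  A -> T0 T1
  B -> T0 T1
  C -> T2 T1 | d
  T0 -> d
  T1 -> a
  T2 -> c
  T3 -> b

CYK fill, restricted to cells inside w[1..2]:
  T[1,1] 'd' = {C,S,T0}  orig:{C,S}
  T[2,2] 'a' = {S,T1}  orig:{S}
  T[1,2] 'da' = {A,B,S}

Original NTs in T[1,2] deriving "da": ["A", "B", "S"]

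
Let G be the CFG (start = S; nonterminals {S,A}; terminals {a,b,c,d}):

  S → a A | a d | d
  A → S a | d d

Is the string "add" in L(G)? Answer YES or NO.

CNF form of G:
  S -> T0 A | T0 T1 | d
  A -> S T0 | T1 T1
  T0 -> a
  T1 -> d

CYK table (by increasing span):
  cell(0,0) a: {T0}  orig:{}
  cell(1,1) d: {S,T1}  orig:{S}
  cell(2,2) d: {S,T1}  orig:{S}
  cell(0,1) ad: {S}
  cell(1,2) dd: {A}
  cell(0,2) add: {S}

S ∈ T[0,2] ⇒ YES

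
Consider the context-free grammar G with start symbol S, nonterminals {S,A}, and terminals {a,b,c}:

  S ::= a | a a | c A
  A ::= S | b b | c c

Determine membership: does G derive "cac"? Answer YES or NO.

Convert to CNF:
  S -> T0 T0 | T2 A | a
  A -> T0 T0 | T1 T1 | T2 A | T2 T2 | a
  T0 -> a
  T1 -> b
  T2 -> c

CYK fill:
  T[0,0] 'c' = {T2}  orig:{}
  T[1,1] 'a' = {A,S,T0}  orig:{A,S}
  T[2,2] 'c' = {T2}  orig:{}
  T[0,1] 'ca' = {A,S}
  T[1,2] 'ac' = ∅
  T[0,2] 'cac' = ∅

S ∉ T[0,2] ⇒ NO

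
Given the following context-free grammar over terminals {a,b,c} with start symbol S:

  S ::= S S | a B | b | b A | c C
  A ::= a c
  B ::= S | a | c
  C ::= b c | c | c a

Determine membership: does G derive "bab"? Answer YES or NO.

Convert to CNF:
  S -> S S | T0 B | T1 C | T2 A | b
  A -> T0 T1
  B -> S S | T0 B | T1 C | T2 A | a | b | c
  C -> T1 T0 | T2 T1 | c
  T0 -> a
  T1 -> c
  T2 -> b

CYK table (by increasing span):
  [0..0]={B,S,T2}  "b"  orig:{B,S}
  [1..1]={B,T0}  "a"  orig:{B}
  [2..2]={B,S,T2}  "b"  orig:{B,S}
  [0..1]=∅  "ba"
  [1..2]={B,S}  "ab"
  [0..2]={B,S}  "bab"

S ∈ T[0,2] ⇒ YES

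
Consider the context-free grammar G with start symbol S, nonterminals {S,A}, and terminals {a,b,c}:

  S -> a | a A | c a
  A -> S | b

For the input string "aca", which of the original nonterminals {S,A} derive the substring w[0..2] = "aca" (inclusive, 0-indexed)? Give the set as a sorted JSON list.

Convert to CNF:
  S -> T0 A | T1 T0 | a
  A -> T0 A | T1 T0 | a | b
  T0 -> a
  T1 -> c

Fill CYK table bottom-up — only the sub-triangle for w[0..2]:
  cell(0,0) a: {A,S,T0}  orig:{A,S}
  cell(1,1) c: {T1}  orig:{}
  cell(2,2) a: {A,S,T0}  orig:{A,S}
  cell(0,1) ac: ∅
  cell(1,2) ca: {A,S}
  cell(0,2) aca: {A,S}

Original NTs in T[0,2] deriving "aca": ["A", "S"]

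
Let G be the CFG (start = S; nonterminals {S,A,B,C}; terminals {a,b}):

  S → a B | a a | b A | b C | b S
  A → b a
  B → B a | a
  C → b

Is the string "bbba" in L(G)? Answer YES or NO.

Convert to CNF:
  S -> T0 A | T0 C | T0 S | T1 B | T1 T1
  A -> T0 T1
  B -> B T1 | a
  C -> b
  T0 -> b
  T1 -> a

Fill CYK table bottom-up:
  T[0,0] 'b' = {C,T0}  orig:{C}
  T[1,1] 'b' = {C,T0}  orig:{C}
  T[2,2] 'b' = {C,T0}  orig:{C}
  T[3,3] 'a' = {B,T1}  orig:{B}
  T[0,1] 'bb' = {S}
  T[1,2] 'bb' = {S}
  T[2,3] 'ba' = {A}
  T[0,2] 'bbb' = {S}
  T[1,3] 'bba' = {S}
  T[0,3] 'bbba' = {S}

S ∈ T[0,3] ⇒ YES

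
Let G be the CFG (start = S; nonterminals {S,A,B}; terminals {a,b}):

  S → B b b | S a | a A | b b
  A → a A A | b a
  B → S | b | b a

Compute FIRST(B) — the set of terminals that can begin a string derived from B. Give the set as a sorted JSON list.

FIRST iteration:
round 1:
  A via A→a A A: +{a}
  A via A→b a: +{b}
  B via B→b: +{b}
  S via S→B b b: +{b}
  S via S→a A: +{a}
  FIRST(S)={a,b}  FIRST(A)={a,b}  FIRST(B)={b}
round 2:
  B via B→S: +{a}
  FIRST(S)={a,b}  FIRST(A)={a,b}  FIRST(B)={a,b}
round 3: done
  FIRST(S)={a,b}  FIRST(A)={a,b}  FIRST(B)={a,b}

FIRST(B) = ["a", "b"]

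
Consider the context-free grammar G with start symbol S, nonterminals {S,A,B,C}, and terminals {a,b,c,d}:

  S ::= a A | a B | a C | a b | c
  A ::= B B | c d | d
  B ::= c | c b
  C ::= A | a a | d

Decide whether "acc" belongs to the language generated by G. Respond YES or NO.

CNF form of G:
  S -> T3 A | T3 B | T3 C | T3 T2 | c
  A -> B B | T0 T1 | d
  B -> T0 T2 | c
  C -> B B | T0 T1 | T3 T3 | d
  T0 -> c
  T1 -> d
  T2 -> b
  T3 -> a

Fill CYK table bottom-up:
  T[0,0] 'a' = {T3}  orig:{}
  T[1,1] 'c' = {B,S,T0}  orig:{B,S}
  T[2,2] 'c' = {B,S,T0}  orig:{B,S}
  T[0,1] 'ac' = {S}
  T[1,2] 'cc' = {A,C}
  T[0,2] 'acc' = {S}

S ∈ T[0,2] ⇒ YES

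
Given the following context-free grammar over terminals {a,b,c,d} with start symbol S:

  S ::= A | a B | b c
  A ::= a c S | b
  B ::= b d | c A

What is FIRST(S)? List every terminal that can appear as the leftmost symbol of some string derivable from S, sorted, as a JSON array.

Compute FIRST by fixpoint:
round 1:
  A via A→a c S: +{a}
  A via A→b: +{b}
  B via B→b d: +{b}
  B via B→c A: +{c}
  S via S→A: +{a,b}
  FIRST(S)={a,b}  FIRST(A)={a,b}  FIRST(B)={b,c}
round 2: (stable)
  FIRST(S)={a,b}  FIRST(A)={a,b}  FIRST(B)={b,c}

FIRST(S) = ["a", "b"]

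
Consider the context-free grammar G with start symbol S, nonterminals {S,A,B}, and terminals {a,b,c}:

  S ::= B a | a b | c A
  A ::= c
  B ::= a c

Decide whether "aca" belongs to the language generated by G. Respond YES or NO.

Convert to CNF:
  S -> B T0 | T0 T2 | T1 A
  A -> c
  B -> T0 T1
  T0 -> a
  T1 -> c
  T2 -> b

CYK table (by increasing span):
  [0..0]={T0}  "a"  orig:{}
  [1..1]={A,T1}  "c"  orig:{A}
  [2..2]={T0}  "a"  orig:{}
  [0..1]={B}  "ac"
  [1..2]=∅  "ca"
  [0..2]={S}  "aca"

S ∈ T[0,2] ⇒ YES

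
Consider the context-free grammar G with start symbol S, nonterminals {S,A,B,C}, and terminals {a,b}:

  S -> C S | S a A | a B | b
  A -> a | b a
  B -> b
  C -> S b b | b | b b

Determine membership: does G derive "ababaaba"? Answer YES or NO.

Convert to CNF:
  S -> C S | S X3 | T1 B | b
  A -> T0 T1 | a
  B -> b
  C -> S X2 | T0 T0 | b
  T0 -> b
  T1 -> a
  X2 -> T0 T0
  X3 -> T1 A

Fill CYK table bottom-up:
  [0..0]={A,T1}  "a"  orig:{A}
  [1..1]={B,C,S,T0}  "b"  orig:{B,C,S}
  [2..2]={A,T1}  "a"  orig:{A}
  [3..3]={B,C,S,T0}  "b"  orig:{B,C,S}
  [4..4]={A,T1}  "a"  orig:{A}
  [5..5]={A,T1}  "a"  orig:{A}
  [6..6]={B,C,S,T0}  "b"  orig:{B,C,S}
  [7..7]={A,T1}  "a"  orig:{A}
  [0..1]={S}  "ab"
  [1..2]={A}  "ba"
  [2..3]={S}  "ab"
  [3..4]={A}  "ba"
  [4..5]={X3}  "aa"  orig:{}
  [5..6]={S}  "ab"
  [6..7]={A}  "ba"
  [0..2]={X3}  "aba"  orig:{}
  [1..3]={S}  "bab"
  [2..4]={X3}  "aba"  orig:{}
  [3..5]={S}  "baa"
  [4..6]=∅  "aab"
  [5..7]={X3}  "aba"  orig:{}
  [0..3]=∅  "abab"
  [1..4]={S}  "baba"
  [2..5]={S}  "abaa"
  [3..6]=∅  "baab"
  [4..7]=∅  "aaba"
  [0..4]={S}  "ababa"
  [1..5]={S}  "babaa"
  [2..6]=∅  "abaab"
  [3..7]=∅  "baaba"
  [0..5]=∅  "ababaa"
  [1..6]=∅  "babaab"
  [2..7]=∅  "abaaba"
  [0..6]=∅  "ababaab"
  [1..7]={S}  "babaaba"
  [0..7]={S}  "ababaaba"

S ∈ T[0,7] ⇒ YES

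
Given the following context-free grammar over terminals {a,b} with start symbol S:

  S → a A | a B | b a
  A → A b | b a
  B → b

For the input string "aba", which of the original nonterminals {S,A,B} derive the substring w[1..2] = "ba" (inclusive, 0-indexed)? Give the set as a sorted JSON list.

CNF form of G:
  S -> T0 T1 | T1 A | T1 B
  A -> A T0 | T0 T1
  B -> b
  T0 -> b
  T1 -> a

CYK fill (cells [i..j] with 1 ≤ i ≤ j ≤ 2 only):
  T[1,1] 'b' = {B,T0}  orig:{B}
  T[2,2] 'a' = {T1}  orig:{}
  T[1,2] 'ba' = {A,S}

Original NTs in T[1,2] deriving "ba": ["A", "S"]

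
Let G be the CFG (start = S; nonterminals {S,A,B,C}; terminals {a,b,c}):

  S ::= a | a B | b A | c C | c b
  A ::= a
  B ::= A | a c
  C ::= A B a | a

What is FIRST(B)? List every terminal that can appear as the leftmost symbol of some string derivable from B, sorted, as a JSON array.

Compute FIRST by fixpoint:
round 1:
  A via A→a: +{a}
  B via B→A: +{a}
  C via C→A B a: +{a}
  S via S→a: +{a}
  S via S→b A: +{b}
  S via S→c C: +{c}
  FIRST(S)={a,b,c}  FIRST(A)={a}  FIRST(B)={a}  FIRST(C)={a}
round 2: done
  FIRST(S)={a,b,c}  FIRST(A)={a}  FIRST(B)={a}  FIRST(C)={a}

FIRST(B) = ["a"]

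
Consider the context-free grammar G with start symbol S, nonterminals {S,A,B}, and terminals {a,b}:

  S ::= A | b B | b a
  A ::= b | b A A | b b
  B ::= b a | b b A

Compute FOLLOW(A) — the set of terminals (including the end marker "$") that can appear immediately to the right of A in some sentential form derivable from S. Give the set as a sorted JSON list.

FIRST sets, iterate to fixpoint:
round 1:
  A via A→b: +{b}
  B via B→b a: +{b}
  S via S→A: +{b}
  S: {b}  A: {b}  B: {b}
round 2: — fixpoint
  S: {b}  A: {b}  B: {b}

FOLLOW sets:
seed FOLLOW(S) with $
[1]
  A→b A A: FOLLOW(A) ⊇ FIRST(A) = {b}; new: +{b}
  S→A: FOLLOW(A) ⊇ FOLLOW(S) ⊇ {$}; new: +{$}
  S→b B: FOLLOW(B) ⊇ FOLLOW(S) ⊇ {$}; new: +{$}
  FOLLOW(S)={$}  FOLLOW(A)={$,b}  FOLLOW(B)={$}
[2] (stable)
  FOLLOW(S)={$}  FOLLOW(A)={$,b}  FOLLOW(B)={$}

FOLLOW(A) = ["$", "b"]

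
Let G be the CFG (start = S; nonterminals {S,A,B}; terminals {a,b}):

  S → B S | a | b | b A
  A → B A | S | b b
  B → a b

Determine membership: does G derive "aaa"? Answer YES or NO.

Convert to CNF:
  S -> B S | T0 A | a | b
  A -> B A | B S | T0 A | T0 T0 | a | b
  B -> T1 T0
  T0 -> b
  T1 -> a

Fill CYK table bottom-up:
  T[0,0] 'a' = {A,S,T1}  orig:{A,S}
  T[1,1] 'a' = {A,S,T1}  orig:{A,S}
  T[2,2] 'a' = {A,S,T1}  orig:{A,S}
  T[0,1] 'aa' = ∅
  T[1,2] 'aa' = ∅
  T[0,2] 'aaa' = ∅

S ∉ T[0,2] ⇒ NO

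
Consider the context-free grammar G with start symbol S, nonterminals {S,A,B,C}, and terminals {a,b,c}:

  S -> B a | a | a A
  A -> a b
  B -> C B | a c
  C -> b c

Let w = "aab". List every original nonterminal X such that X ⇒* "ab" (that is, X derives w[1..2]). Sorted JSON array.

CNF form of G:
  S -> B T0 | T0 A | a
  A -> T0 T1
  B -> C B | T0 T2
  C -> T1 T2
  T0 -> a
  T1 -> b
  T2 -> c

Fill CYK table bottom-up (cells [i..j] with 1 ≤ i ≤ j ≤ 2 only):
  cell(1,1) a: {S,T0}  orig:{S}
  cell(2,2) b: {T1}  orig:{}
  cell(1,2) ab: {A}

Original NTs in T[1,2] deriving "ab": ["A"]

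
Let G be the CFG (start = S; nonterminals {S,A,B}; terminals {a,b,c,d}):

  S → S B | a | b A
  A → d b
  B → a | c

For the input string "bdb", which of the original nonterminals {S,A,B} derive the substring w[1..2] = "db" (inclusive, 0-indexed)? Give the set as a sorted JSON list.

CNF form of G:
  S -> S B | T1 A | a
  A -> T0 T1
  B -> a | c
  T0 -> d
  T1 -> b

CYK fill (cells [i..j] with 1 ≤ i ≤ j ≤ 2 only):
  cell(1,1) d: {T0}  orig:{}
  cell(2,2) b: {T1}  orig:{}
  cell(1,2) db: {A}

Original NTs in T[1,2] deriving "db": ["A"]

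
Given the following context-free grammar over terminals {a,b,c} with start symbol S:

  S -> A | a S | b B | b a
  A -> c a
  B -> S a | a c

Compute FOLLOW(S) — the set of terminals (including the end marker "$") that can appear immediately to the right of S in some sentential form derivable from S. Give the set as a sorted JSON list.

Compute FIRST by fixpoint:
iter 1:
  A via A→c a: +{c}
  B via B→a c: +{a}
  S via S→A: +{c}
  S via S→a S: +{a}
  S via S→b B: +{b}
  S: {a,b,c}  A: {c}  B: {a}
iter 2:
  B via B→S a: +{b,c}
  S: {a,b,c}  A: {c}  B: {a,b,c}
iter 3: done
  S: {a,b,c}  A: {c}  B: {a,b,c}

FOLLOW sets:
seed FOLLOW(S) with $
pass 1:
  B→S a: FOLLOW(S) ⊇ FIRST(a) = {a}; new: +{a}
  S→A: FOLLOW(A) ⊇ FOLLOW(S) ⊇ {$,a}; new: +{$,a}
  S→b B: FOLLOW(B) ⊇ FOLLOW(S) ⊇ {$,a}; new: +{$,a}
  FOLLOW(S)={$,a}  FOLLOW(A)={$,a}  FOLLOW(B)={$,a}
pass 2: (stable)
  FOLLOW(S)={$,a}  FOLLOW(A)={$,a}  FOLLOW(B)={$,a}

FOLLOW(S) = ["$", "a"]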